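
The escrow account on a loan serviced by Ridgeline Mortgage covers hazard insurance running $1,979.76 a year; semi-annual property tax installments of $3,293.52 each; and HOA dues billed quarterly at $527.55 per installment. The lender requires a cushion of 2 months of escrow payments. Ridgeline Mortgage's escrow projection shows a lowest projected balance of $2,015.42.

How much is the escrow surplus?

Hazard insurance — $1,979.76/yr
Property tax — $3,293.52 × 2 = $6,587.04/yr
HOA dues — $527.55 × 4 = $2,110.20/yr
Total annual escrow = $1,979.76 + $6,587.04 + $2,110.20 = $10,677.00
Per month = $10,677.00 ÷ 12 = $889.75
Required cushion = 2 × $889.75 = $1,779.50
Excess over cushion: $2,015.42 − $1,779.50 = $235.92

$235.92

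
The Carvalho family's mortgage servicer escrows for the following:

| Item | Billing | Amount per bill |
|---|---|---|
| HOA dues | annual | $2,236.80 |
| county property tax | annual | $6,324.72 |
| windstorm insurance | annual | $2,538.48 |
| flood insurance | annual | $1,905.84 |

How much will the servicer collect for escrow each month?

HOA dues: $2,236.80 annually
County property tax: $6,324.72 annually
Windstorm insurance: $2,538.48 annually
Flood insurance: $1,905.84 annually
Combined annual = $13,005.84
Per month = $13,005.84 / 12 = $1,083.82

$1,083.82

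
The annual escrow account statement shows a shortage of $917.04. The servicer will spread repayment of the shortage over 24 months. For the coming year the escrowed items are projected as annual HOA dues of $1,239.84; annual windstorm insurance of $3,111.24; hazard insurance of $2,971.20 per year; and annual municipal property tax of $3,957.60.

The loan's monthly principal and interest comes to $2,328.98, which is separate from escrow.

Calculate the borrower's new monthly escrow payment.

HOA dues = $1,239.84 annually
Windstorm insurance = $3,111.24 annually
Hazard insurance = $2,971.20 annually
Municipal property tax = $3,957.60 annually
Total per year = $1,239.84 + $3,111.24 + $2,971.20 + $3,957.60 = $11,279.88
Monthly escrow = $11,279.88 / 12 = $939.99
Shortage per month = $917.04 / 24 = $38.21
Adjusted monthly = $939.99 + $38.21 = $978.20

$978.20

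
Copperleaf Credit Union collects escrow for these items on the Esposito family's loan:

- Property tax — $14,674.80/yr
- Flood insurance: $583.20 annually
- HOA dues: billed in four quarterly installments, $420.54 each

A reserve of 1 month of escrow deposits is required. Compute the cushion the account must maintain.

$1,411.68

Property tax: $14,674.80 per year
Flood insurance: $583.20 per year
HOA dues: $420.54 × 4 = $1,682.16 per year
Combined annual = $16,940.16
Monthly escrow = $16,940.16 / 12 = $1,411.68
Reserve = 1 × $1,411.68 = $1,411.68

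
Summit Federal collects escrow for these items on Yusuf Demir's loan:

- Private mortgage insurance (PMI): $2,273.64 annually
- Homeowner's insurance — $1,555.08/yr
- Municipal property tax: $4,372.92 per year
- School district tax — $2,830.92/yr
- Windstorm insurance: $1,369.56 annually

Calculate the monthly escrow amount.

Private mortgage insurance (PMI) — $2,273.64
Homeowner's insurance — $1,555.08
Municipal property tax — $4,372.92
School district tax — $2,830.92
Windstorm insurance — $1,369.56
Combined annual = $12,402.12
Per month = $12,402.12 ÷ 12 = $1,033.51

$1,033.51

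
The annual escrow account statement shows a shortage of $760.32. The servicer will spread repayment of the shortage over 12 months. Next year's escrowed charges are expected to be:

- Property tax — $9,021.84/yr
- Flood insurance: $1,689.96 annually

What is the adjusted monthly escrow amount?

$956.01

Property tax: $9,021.84 per year
Flood insurance: $1,689.96 per year
Total per year = $10,711.80
Monthly = $10,711.80 / 12 = $892.65
Shortage spread = $760.32 / 12 = $63.36/mo
New monthly escrow = $892.65 + $63.36 = $956.01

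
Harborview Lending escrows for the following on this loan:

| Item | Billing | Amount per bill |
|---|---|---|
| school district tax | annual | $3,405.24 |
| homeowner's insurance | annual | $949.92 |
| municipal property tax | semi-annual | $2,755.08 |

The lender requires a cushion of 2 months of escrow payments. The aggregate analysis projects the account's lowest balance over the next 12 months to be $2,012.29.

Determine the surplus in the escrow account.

School district tax: $3,405.24 annually
Homeowner's insurance: $949.92 annually
Municipal property tax: $2,755.08 × 2 = $5,510.16 annually
Yearly total = $3,405.24 + $949.92 + $5,510.16 = $9,865.32
Base monthly escrow = $9,865.32 / 12 = $822.11
Required cushion = 2 × $822.11 = $1,644.22
Excess over cushion: $2,012.29 − $1,644.22 = $368.07

$368.07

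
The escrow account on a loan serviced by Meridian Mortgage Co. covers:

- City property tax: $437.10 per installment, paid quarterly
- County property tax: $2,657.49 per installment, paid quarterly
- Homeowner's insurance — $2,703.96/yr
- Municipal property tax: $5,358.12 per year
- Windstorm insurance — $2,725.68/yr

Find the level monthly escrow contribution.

$1,930.51

City property tax: $437.10 × 4 = $1,748.40 per year
County property tax: $2,657.49 × 4 = $10,629.96 per year
Homeowner's insurance: $2,703.96 per year
Municipal property tax: $5,358.12 per year
Windstorm insurance: $2,725.68 per year
Total annual escrow = $1,748.40 + $10,629.96 + $2,703.96 + $5,358.12 + $2,725.68 = $23,166.12
Monthly escrow = $23,166.12 ÷ 12 = $1,930.51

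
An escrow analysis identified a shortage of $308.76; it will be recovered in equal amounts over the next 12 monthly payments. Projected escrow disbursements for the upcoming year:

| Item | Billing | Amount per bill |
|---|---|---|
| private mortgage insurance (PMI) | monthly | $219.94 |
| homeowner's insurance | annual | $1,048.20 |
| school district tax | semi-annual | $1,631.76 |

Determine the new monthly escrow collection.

Private mortgage insurance (PMI) = $219.94 × 12 = $2,639.28 annually
Homeowner's insurance = $1,048.20 annually
School district tax = $1,631.76 × 2 = $3,263.52 annually
Yearly total = $6,951.00
Base monthly escrow = $6,951.00 / 12 = $579.25
Monthly shortage recovery: $308.76 / 12 = $25.73
Adjusted monthly = $579.25 + $25.73 = $604.98

$604.98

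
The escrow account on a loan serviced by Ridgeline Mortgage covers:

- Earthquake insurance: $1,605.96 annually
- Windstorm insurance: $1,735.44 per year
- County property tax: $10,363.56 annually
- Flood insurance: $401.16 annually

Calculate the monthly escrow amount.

$1,175.51

Earthquake insurance = $1,605.96 annually
Windstorm insurance = $1,735.44 annually
County property tax = $10,363.56 annually
Flood insurance = $401.16 annually
Annual escrow total = $1,605.96 + $1,735.44 + $10,363.56 + $401.16 = $14,106.12
Base monthly escrow = $14,106.12 / 12 = $1,175.51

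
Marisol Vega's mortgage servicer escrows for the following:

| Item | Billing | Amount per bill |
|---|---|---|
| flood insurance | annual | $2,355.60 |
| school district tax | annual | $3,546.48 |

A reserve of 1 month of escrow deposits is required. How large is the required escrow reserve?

Flood insurance = $2,355.60/yr
School district tax = $3,546.48/yr
Combined annual = $2,355.60 + $3,546.48 = $5,902.08
Base monthly escrow = $5,902.08 ÷ 12 = $491.84
Reserve = 1 × $491.84 = $491.84

$491.84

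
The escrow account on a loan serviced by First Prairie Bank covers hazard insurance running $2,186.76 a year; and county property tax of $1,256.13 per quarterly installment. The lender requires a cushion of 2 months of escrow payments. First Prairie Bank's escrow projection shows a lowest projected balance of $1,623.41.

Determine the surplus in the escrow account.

Hazard insurance — $2,186.76/yr
County property tax — $1,256.13 × 4 = $5,024.52/yr
Yearly total = $7,211.28
Monthly = $7,211.28 / 12 = $600.94
Required reserve = 2 × $600.94 = $1,201.88
Surplus = $1,623.41 − $1,201.88 = $421.53

$421.53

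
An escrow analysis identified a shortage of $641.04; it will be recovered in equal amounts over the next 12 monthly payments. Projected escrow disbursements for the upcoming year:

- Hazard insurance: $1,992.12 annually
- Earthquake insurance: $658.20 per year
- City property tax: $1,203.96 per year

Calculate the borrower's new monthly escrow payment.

Hazard insurance — $1,992.12
Earthquake insurance — $658.20
City property tax — $1,203.96
Annual escrow total = $1,992.12 + $658.20 + $1,203.96 = $3,854.28
Per month = $3,854.28 / 12 = $321.19
Monthly shortage recovery: $641.04 ÷ 12 = $53.42
Adjusted monthly = $321.19 + $53.42 = $374.61

$374.61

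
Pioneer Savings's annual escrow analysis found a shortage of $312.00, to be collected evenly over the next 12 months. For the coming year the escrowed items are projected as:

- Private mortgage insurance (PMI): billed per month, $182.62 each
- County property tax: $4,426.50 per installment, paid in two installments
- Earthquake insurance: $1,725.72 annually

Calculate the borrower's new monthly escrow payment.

Private mortgage insurance (PMI): $182.62 × 12 = $2,191.44 annually
County property tax: $4,426.50 × 2 = $8,853.00 annually
Earthquake insurance: $1,725.72 annually
Total per year = $2,191.44 + $8,853.00 + $1,725.72 = $12,770.16
Per month = $12,770.16 ÷ 12 = $1,064.18
Shortage spread = $312.00 / 12 = $26.00/mo
New monthly escrow = $1,064.18 + $26.00 = $1,090.18

$1,090.18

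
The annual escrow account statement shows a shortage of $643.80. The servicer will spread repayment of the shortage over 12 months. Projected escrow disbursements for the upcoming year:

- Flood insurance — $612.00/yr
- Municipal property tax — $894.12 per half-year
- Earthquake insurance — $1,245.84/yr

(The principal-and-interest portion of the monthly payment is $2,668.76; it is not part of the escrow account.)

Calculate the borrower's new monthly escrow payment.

$357.49

Flood insurance — $612.00/yr
Municipal property tax — $894.12 × 2 = $1,788.24/yr
Earthquake insurance — $1,245.84/yr
Yearly total = $3,646.08
Monthly = $3,646.08 ÷ 12 = $303.84
Monthly shortage recovery: $643.80 ÷ 12 = $53.65
Adjusted monthly = $303.84 + $53.65 = $357.49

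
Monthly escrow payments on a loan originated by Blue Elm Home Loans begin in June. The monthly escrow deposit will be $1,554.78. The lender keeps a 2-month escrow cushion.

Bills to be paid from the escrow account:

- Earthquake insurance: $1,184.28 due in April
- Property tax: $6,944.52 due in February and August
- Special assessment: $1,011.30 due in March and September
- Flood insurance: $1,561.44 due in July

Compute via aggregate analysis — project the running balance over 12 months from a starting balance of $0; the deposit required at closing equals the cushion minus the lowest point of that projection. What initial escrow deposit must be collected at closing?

Cushion = 2 × $1,554.78 = $3,109.56
Trial balance (start $0, +$1,554.78 each month, − disbursements):
  Jun: +$1,554.78 → $1,554.78
  Jul: +$1,554.78 − $1,561.44 → $1,548.12
  Aug: +$1,554.78 − $6,944.52 → -$3,841.62
  Sep: +$1,554.78 − $1,011.30 → -$3,298.14
  Oct: +$1,554.78 → -$1,743.36
  Nov: +$1,554.78 → -$188.58
  Dec: +$1,554.78 → $1,366.20
  Jan: +$1,554.78 → $2,920.98
  Feb: +$1,554.78 − $6,944.52 → -$2,468.76
  Mar: +$1,554.78 − $1,011.30 → -$1,925.28
  Apr: +$1,554.78 − $1,184.28 → -$1,554.78
  May: +$1,554.78 → $0.00
Lowest trial balance = -$3,841.62 (Aug)
Initial deposit = cushion − low point = $3,109.56 − (-$3,841.62) = $6,951.18

$6,951.18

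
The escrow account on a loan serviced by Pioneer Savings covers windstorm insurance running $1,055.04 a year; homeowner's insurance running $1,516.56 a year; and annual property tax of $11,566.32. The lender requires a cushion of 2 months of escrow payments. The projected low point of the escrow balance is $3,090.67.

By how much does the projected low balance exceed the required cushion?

Windstorm insurance — $1,055.04 annually
Homeowner's insurance — $1,516.56 annually
Property tax — $11,566.32 annually
Total annual escrow = $1,055.04 + $1,516.56 + $11,566.32 = $14,137.92
Per month = $14,137.92 / 12 = $1,178.16
Cushion = 2 × $1,178.16 = $2,356.32
Excess over cushion: $3,090.67 − $2,356.32 = $734.35

$734.35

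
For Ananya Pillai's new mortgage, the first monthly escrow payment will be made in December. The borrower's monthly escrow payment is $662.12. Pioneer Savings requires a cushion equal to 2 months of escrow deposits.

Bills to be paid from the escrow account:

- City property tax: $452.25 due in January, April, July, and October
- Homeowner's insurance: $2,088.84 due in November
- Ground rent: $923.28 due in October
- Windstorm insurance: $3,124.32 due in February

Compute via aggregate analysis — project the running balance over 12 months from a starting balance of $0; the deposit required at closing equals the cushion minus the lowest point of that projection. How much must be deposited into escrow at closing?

$2,914.45

Cushion = 2 × $662.12 = $1,324.24
Trial balance (start $0, +$662.12 each month, − disbursements):
  Dec: +$662.12 → $662.12
  Jan: +$662.12 − $452.25 → $871.99
  Feb: +$662.12 − $3,124.32 → -$1,590.21
  Mar: +$662.12 → -$928.09
  Apr: +$662.12 − $452.25 → -$718.22
  May: +$662.12 → -$56.10
  Jun: +$662.12 → $606.02
  Jul: +$662.12 − $452.25 → $815.89
  Aug: +$662.12 → $1,478.01
  Sep: +$662.12 → $2,140.13
  Oct: +$662.12 − $1,375.53 → $1,426.72
  Nov: +$662.12 − $2,088.84 → $0.00
Lowest trial balance = -$1,590.21 (Feb)
Initial deposit = cushion − low point = $1,324.24 − (-$1,590.21) = $2,914.45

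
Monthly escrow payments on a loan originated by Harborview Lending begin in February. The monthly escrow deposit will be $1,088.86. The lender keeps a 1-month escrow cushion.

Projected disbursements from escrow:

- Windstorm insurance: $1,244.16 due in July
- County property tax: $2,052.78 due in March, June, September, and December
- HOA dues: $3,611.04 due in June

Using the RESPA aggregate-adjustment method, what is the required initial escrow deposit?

$3,516.46

Cushion = 1 × $1,088.86 = $1,088.86
Trial balance (start $0, +$1,088.86 each month, − disbursements):
  Feb: +$1,088.86 → $1,088.86
  Mar: +$1,088.86 − $2,052.78 → $124.94
  Apr: +$1,088.86 → $1,213.80
  May: +$1,088.86 → $2,302.66
  Jun: +$1,088.86 − $5,663.82 → -$2,272.30
  Jul: +$1,088.86 − $1,244.16 → -$2,427.60
  Aug: +$1,088.86 → -$1,338.74
  Sep: +$1,088.86 − $2,052.78 → -$2,302.66
  Oct: +$1,088.86 → -$1,213.80
  Nov: +$1,088.86 → -$124.94
  Dec: +$1,088.86 − $2,052.78 → -$1,088.86
  Jan: +$1,088.86 → $0.00
Lowest trial balance = -$2,427.60 (Jul)
Initial deposit = cushion − low point = $1,088.86 − (-$2,427.60) = $3,516.46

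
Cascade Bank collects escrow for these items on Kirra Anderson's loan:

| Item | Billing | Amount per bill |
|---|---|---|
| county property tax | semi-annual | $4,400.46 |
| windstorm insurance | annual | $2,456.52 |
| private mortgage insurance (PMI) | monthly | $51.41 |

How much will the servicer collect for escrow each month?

County property tax = $4,400.46 × 2 = $8,800.92 annually
Windstorm insurance = $2,456.52 annually
Private mortgage insurance (PMI) = $51.41 × 12 = $616.92 annually
Total annual escrow = $11,874.36
Per month = $11,874.36 / 12 = $989.53

$989.53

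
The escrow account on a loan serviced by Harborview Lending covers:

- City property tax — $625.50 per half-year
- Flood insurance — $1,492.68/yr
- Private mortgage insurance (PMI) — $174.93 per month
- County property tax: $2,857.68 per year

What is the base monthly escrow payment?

City property tax: $625.50 × 2 = $1,251.00 annually
Flood insurance: $1,492.68 annually
Private mortgage insurance (PMI): $174.93 × 12 = $2,099.16 annually
County property tax: $2,857.68 annually
Annual escrow total = $1,251.00 + $1,492.68 + $2,099.16 + $2,857.68 = $7,700.52
Monthly escrow = $7,700.52 / 12 = $641.71

$641.71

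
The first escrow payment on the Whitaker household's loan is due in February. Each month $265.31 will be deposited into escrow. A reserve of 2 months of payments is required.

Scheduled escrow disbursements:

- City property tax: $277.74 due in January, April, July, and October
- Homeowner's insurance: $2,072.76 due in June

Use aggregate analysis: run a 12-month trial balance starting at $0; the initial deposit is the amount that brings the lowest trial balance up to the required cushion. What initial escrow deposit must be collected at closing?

Cushion = 2 × $265.31 = $530.62
Trial balance (start $0, +$265.31 each month, − disbursements):
  Feb: +$265.31 → $265.31
  Mar: +$265.31 → $530.62
  Apr: +$265.31 − $277.74 → $518.19
  May: +$265.31 → $783.50
  Jun: +$265.31 − $2,072.76 → -$1,023.95
  Jul: +$265.31 − $277.74 → -$1,036.38
  Aug: +$265.31 → -$771.07
  Sep: +$265.31 → -$505.76
  Oct: +$265.31 − $277.74 → -$518.19
  Nov: +$265.31 → -$252.88
  Dec: +$265.31 → $12.43
  Jan: +$265.31 − $277.74 → $0.00
Lowest trial balance = -$1,036.38 (Jul)
Initial deposit = cushion − low point = $530.62 − (-$1,036.38) = $1,567.00

$1,567.00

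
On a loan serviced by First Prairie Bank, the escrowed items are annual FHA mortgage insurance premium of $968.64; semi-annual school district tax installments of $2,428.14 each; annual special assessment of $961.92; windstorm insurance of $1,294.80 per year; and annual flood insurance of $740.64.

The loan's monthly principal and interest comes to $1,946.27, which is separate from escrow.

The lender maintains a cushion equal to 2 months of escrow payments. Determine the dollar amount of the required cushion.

FHA mortgage insurance premium — $968.64 per year
School district tax — $2,428.14 × 2 = $4,856.28 per year
Special assessment — $961.92 per year
Windstorm insurance — $1,294.80 per year
Flood insurance — $740.64 per year
Yearly total = $968.64 + $4,856.28 + $961.92 + $1,294.80 + $740.64 = $8,822.28
Monthly = $8,822.28 / 12 = $735.19
Reserve = 2 × $735.19 = $1,470.38

$1,470.38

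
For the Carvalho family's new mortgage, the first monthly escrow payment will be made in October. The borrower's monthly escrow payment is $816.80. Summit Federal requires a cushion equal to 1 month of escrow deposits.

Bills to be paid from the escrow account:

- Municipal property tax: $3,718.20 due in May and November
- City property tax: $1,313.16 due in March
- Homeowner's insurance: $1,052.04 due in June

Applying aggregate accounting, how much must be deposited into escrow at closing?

Cushion = 1 × $816.80 = $816.80
Trial balance (start $0, +$816.80 each month, − disbursements):
  Oct: +$816.80 → $816.80
  Nov: +$816.80 − $3,718.20 → -$2,084.60
  Dec: +$816.80 → -$1,267.80
  Jan: +$816.80 → -$451.00
  Feb: +$816.80 → $365.80
  Mar: +$816.80 − $1,313.16 → -$130.56
  Apr: +$816.80 → $686.24
  May: +$816.80 − $3,718.20 → -$2,215.16
  Jun: +$816.80 − $1,052.04 → -$2,450.40
  Jul: +$816.80 → -$1,633.60
  Aug: +$816.80 → -$816.80
  Sep: +$816.80 → $0.00
Lowest trial balance = -$2,450.40 (Jun)
Initial deposit = cushion − low point = $816.80 − (-$2,450.40) = $3,267.20

$3,267.20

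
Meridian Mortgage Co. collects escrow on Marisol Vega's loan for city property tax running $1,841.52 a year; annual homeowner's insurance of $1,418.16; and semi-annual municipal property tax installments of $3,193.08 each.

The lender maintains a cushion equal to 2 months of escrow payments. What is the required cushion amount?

City property tax — $1,841.52
Homeowner's insurance — $1,418.16
Municipal property tax — $3,193.08 × 2 = $6,386.16
Total annual escrow = $9,645.84
Base monthly escrow = $9,645.84 ÷ 12 = $803.82
Reserve = 2 × $803.82 = $1,607.64

$1,607.64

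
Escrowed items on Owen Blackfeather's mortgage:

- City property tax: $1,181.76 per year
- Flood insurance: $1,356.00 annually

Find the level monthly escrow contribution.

City property tax = $1,181.76 per year
Flood insurance = $1,356.00 per year
Annual escrow total = $1,181.76 + $1,356.00 = $2,537.76
Monthly escrow = $2,537.76 / 12 = $211.48

$211.48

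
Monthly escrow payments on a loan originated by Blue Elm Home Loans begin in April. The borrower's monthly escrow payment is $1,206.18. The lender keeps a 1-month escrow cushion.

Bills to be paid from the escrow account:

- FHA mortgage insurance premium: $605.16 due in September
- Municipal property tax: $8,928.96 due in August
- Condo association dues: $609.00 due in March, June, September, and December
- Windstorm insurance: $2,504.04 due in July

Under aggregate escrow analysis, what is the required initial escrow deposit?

$7,225.26

Cushion = 1 × $1,206.18 = $1,206.18
Trial balance (start $0, +$1,206.18 each month, − disbursements):
  Apr: +$1,206.18 → $1,206.18
  May: +$1,206.18 → $2,412.36
  Jun: +$1,206.18 − $609.00 → $3,009.54
  Jul: +$1,206.18 − $2,504.04 → $1,711.68
  Aug: +$1,206.18 − $8,928.96 → -$6,011.10
  Sep: +$1,206.18 − $1,214.16 → -$6,019.08
  Oct: +$1,206.18 → -$4,812.90
  Nov: +$1,206.18 → -$3,606.72
  Dec: +$1,206.18 − $609.00 → -$3,009.54
  Jan: +$1,206.18 → -$1,803.36
  Feb: +$1,206.18 → -$597.18
  Mar: +$1,206.18 − $609.00 → $0.00
Lowest trial balance = -$6,019.08 (Sep)
Initial deposit = cushion − low point = $1,206.18 − (-$6,019.08) = $7,225.26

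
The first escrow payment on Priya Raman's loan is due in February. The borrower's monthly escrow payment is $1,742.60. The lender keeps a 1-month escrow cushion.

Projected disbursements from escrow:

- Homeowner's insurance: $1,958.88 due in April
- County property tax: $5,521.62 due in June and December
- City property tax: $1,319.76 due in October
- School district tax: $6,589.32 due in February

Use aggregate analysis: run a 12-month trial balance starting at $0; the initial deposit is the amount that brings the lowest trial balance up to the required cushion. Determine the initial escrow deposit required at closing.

$7,099.42

Cushion = 1 × $1,742.60 = $1,742.60
Trial balance (start $0, +$1,742.60 each month, − disbursements):
  Feb: +$1,742.60 − $6,589.32 → -$4,846.72
  Mar: +$1,742.60 → -$3,104.12
  Apr: +$1,742.60 − $1,958.88 → -$3,320.40
  May: +$1,742.60 → -$1,577.80
  Jun: +$1,742.60 − $5,521.62 → -$5,356.82
  Jul: +$1,742.60 → -$3,614.22
  Aug: +$1,742.60 → -$1,871.62
  Sep: +$1,742.60 → -$129.02
  Oct: +$1,742.60 − $1,319.76 → $293.82
  Nov: +$1,742.60 → $2,036.42
  Dec: +$1,742.60 − $5,521.62 → -$1,742.60
  Jan: +$1,742.60 → $0.00
Lowest trial balance = -$5,356.82 (Jun)
Initial deposit = cushion − low point = $1,742.60 − (-$5,356.82) = $7,099.42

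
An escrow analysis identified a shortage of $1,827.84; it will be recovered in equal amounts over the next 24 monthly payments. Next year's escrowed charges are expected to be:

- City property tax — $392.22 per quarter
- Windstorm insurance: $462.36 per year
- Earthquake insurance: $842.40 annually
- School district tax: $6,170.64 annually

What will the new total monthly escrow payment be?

$829.85

City property tax — $392.22 × 4 = $1,568.88
Windstorm insurance — $462.36
Earthquake insurance — $842.40
School district tax — $6,170.64
Combined annual = $9,044.28
Per month = $9,044.28 ÷ 12 = $753.69
Shortage spread = $1,827.84 ÷ 24 = $76.16/mo
New monthly escrow = $753.69 + $76.16 = $829.85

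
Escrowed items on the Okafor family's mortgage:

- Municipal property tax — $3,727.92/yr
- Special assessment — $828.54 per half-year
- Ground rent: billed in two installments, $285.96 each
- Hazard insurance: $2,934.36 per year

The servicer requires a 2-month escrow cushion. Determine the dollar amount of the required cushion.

Municipal property tax: $3,727.92 annually
Special assessment: $828.54 × 2 = $1,657.08 annually
Ground rent: $285.96 × 2 = $571.92 annually
Hazard insurance: $2,934.36 annually
Annual escrow total = $8,891.28
Base monthly escrow = $8,891.28 ÷ 12 = $740.94
Required cushion = 2 × $740.94 = $1,481.88

$1,481.88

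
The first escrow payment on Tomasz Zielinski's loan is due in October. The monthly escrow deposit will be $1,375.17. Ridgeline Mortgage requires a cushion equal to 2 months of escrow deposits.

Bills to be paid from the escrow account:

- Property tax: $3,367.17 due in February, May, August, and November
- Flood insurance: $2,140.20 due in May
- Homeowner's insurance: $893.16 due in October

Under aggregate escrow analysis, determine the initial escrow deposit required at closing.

Cushion = 2 × $1,375.17 = $2,750.34
Trial balance (start $0, +$1,375.17 each month, − disbursements):
  Oct: +$1,375.17 − $893.16 → $482.01
  Nov: +$1,375.17 − $3,367.17 → -$1,509.99
  Dec: +$1,375.17 → -$134.82
  Jan: +$1,375.17 → $1,240.35
  Feb: +$1,375.17 − $3,367.17 → -$751.65
  Mar: +$1,375.17 → $623.52
  Apr: +$1,375.17 → $1,998.69
  May: +$1,375.17 − $5,507.37 → -$2,133.51
  Jun: +$1,375.17 → -$758.34
  Jul: +$1,375.17 → $616.83
  Aug: +$1,375.17 − $3,367.17 → -$1,375.17
  Sep: +$1,375.17 → $0.00
Lowest trial balance = -$2,133.51 (May)
Initial deposit = cushion − low point = $2,750.34 − (-$2,133.51) = $4,883.85

$4,883.85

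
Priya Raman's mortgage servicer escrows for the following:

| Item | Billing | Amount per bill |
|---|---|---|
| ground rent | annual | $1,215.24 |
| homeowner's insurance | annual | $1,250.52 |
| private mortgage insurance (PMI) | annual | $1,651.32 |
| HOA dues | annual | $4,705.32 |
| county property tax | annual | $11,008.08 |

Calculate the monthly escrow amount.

Ground rent — $1,215.24/yr
Homeowner's insurance — $1,250.52/yr
Private mortgage insurance (PMI) — $1,651.32/yr
HOA dues — $4,705.32/yr
County property tax — $11,008.08/yr
Combined annual = $19,830.48
Per month = $19,830.48 / 12 = $1,652.54

$1,652.54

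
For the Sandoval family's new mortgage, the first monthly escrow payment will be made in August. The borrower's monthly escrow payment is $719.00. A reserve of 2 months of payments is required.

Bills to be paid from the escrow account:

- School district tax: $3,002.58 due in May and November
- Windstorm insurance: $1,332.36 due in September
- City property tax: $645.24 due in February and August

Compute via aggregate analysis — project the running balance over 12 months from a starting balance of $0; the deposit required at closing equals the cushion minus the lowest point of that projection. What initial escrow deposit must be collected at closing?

Cushion = 2 × $719.00 = $1,438.00
Trial balance (start $0, +$719.00 each month, − disbursements):
  Aug: +$719.00 − $645.24 → $73.76
  Sep: +$719.00 − $1,332.36 → -$539.60
  Oct: +$719.00 → $179.40
  Nov: +$719.00 − $3,002.58 → -$2,104.18
  Dec: +$719.00 → -$1,385.18
  Jan: +$719.00 → -$666.18
  Feb: +$719.00 − $645.24 → -$592.42
  Mar: +$719.00 → $126.58
  Apr: +$719.00 → $845.58
  May: +$719.00 − $3,002.58 → -$1,438.00
  Jun: +$719.00 → -$719.00
  Jul: +$719.00 → $0.00
Lowest trial balance = -$2,104.18 (Nov)
Initial deposit = cushion − low point = $1,438.00 − (-$2,104.18) = $3,542.18

$3,542.18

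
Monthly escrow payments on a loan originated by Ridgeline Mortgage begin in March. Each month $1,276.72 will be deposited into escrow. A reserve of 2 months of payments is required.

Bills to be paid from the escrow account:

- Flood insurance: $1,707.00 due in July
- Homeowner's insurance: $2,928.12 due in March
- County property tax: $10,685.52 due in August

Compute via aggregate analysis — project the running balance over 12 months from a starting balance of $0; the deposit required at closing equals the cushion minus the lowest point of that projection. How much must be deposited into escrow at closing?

Cushion = 2 × $1,276.72 = $2,553.44
Trial balance (start $0, +$1,276.72 each month, − disbursements):
  Mar: +$1,276.72 − $2,928.12 → -$1,651.40
  Apr: +$1,276.72 → -$374.68
  May: +$1,276.72 → $902.04
  Jun: +$1,276.72 → $2,178.76
  Jul: +$1,276.72 − $1,707.00 → $1,748.48
  Aug: +$1,276.72 − $10,685.52 → -$7,660.32
  Sep: +$1,276.72 → -$6,383.60
  Oct: +$1,276.72 → -$5,106.88
  Nov: +$1,276.72 → -$3,830.16
  Dec: +$1,276.72 → -$2,553.44
  Jan: +$1,276.72 → -$1,276.72
  Feb: +$1,276.72 → $0.00
Lowest trial balance = -$7,660.32 (Aug)
Initial deposit = cushion − low point = $2,553.44 − (-$7,660.32) = $10,213.76

$10,213.76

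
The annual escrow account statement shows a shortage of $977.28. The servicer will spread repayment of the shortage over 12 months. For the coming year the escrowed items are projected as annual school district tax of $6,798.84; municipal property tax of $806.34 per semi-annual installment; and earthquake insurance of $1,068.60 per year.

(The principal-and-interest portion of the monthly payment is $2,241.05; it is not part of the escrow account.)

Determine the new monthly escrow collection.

School district tax — $6,798.84/yr
Municipal property tax — $806.34 × 2 = $1,612.68/yr
Earthquake insurance — $1,068.60/yr
Yearly total = $9,480.12
Monthly escrow = $9,480.12 ÷ 12 = $790.01
Shortage spread = $977.28 ÷ 12 = $81.44/mo
Adjusted monthly = $790.01 + $81.44 = $871.45

$871.45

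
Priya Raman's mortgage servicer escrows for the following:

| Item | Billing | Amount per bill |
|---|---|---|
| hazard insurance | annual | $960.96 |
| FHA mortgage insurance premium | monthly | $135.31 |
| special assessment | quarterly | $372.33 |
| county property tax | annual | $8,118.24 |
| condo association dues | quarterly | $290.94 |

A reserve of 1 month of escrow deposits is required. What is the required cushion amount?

Hazard insurance: $960.96
FHA mortgage insurance premium: $135.31 × 12 = $1,623.72
Special assessment: $372.33 × 4 = $1,489.32
County property tax: $8,118.24
Condo association dues: $290.94 × 4 = $1,163.76
Combined annual = $960.96 + $1,623.72 + $1,489.32 + $8,118.24 + $1,163.76 = $13,356.00
Base monthly escrow = $13,356.00 ÷ 12 = $1,113.00
Reserve = 1 × $1,113.00 = $1,113.00

$1,113.00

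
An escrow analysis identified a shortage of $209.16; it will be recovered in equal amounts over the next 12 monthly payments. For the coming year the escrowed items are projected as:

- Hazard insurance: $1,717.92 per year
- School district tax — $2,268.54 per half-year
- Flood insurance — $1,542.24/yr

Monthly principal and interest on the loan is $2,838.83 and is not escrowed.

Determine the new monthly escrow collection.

$667.20

Hazard insurance = $1,717.92
School district tax = $2,268.54 × 2 = $4,537.08
Flood insurance = $1,542.24
Combined annual = $1,717.92 + $4,537.08 + $1,542.24 = $7,797.24
Base monthly escrow = $7,797.24 ÷ 12 = $649.77
Shortage spread = $209.16 ÷ 12 = $17.43/mo
New monthly escrow = $649.77 + $17.43 = $667.20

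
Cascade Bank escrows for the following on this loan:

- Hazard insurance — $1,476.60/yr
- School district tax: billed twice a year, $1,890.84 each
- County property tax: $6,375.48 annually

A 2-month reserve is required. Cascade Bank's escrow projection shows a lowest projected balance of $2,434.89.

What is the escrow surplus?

Hazard insurance: $1,476.60 per year
School district tax: $1,890.84 × 2 = $3,781.68 per year
County property tax: $6,375.48 per year
Annual escrow total = $11,633.76
Monthly escrow = $11,633.76 / 12 = $969.48
Cushion = 2 × $969.48 = $1,938.96
Excess over cushion: $2,434.89 − $1,938.96 = $495.93

$495.93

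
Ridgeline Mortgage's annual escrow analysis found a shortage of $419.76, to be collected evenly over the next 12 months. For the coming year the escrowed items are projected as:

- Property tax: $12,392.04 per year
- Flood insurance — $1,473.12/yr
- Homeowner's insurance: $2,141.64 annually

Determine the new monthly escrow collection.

$1,368.88

Property tax — $12,392.04
Flood insurance — $1,473.12
Homeowner's insurance — $2,141.64
Total annual escrow = $16,006.80
Per month = $16,006.80 ÷ 12 = $1,333.90
Shortage spread = $419.76 / 12 = $34.98/mo
Adjusted monthly = $1,333.90 + $34.98 = $1,368.88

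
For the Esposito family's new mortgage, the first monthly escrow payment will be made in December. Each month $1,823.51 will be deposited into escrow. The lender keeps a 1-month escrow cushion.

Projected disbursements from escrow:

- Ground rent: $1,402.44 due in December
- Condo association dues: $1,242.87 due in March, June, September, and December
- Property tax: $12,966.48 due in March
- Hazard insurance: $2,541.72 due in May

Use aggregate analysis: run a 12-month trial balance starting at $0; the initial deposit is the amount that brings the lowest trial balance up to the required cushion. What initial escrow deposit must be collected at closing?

Cushion = 1 × $1,823.51 = $1,823.51
Trial balance (start $0, +$1,823.51 each month, − disbursements):
  Dec: +$1,823.51 − $2,645.31 → -$821.80
  Jan: +$1,823.51 → $1,001.71
  Feb: +$1,823.51 → $2,825.22
  Mar: +$1,823.51 − $14,209.35 → -$9,560.62
  Apr: +$1,823.51 → -$7,737.11
  May: +$1,823.51 − $2,541.72 → -$8,455.32
  Jun: +$1,823.51 − $1,242.87 → -$7,874.68
  Jul: +$1,823.51 → -$6,051.17
  Aug: +$1,823.51 → -$4,227.66
  Sep: +$1,823.51 − $1,242.87 → -$3,647.02
  Oct: +$1,823.51 → -$1,823.51
  Nov: +$1,823.51 → $0.00
Lowest trial balance = -$9,560.62 (Mar)
Initial deposit = cushion − low point = $1,823.51 − (-$9,560.62) = $11,384.13

$11,384.13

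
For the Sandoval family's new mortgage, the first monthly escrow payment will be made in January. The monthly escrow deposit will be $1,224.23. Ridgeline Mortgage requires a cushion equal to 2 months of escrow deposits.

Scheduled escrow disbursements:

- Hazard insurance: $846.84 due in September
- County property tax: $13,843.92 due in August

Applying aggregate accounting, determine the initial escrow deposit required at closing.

Cushion = 2 × $1,224.23 = $2,448.46
Trial balance (start $0, +$1,224.23 each month, − disbursements):
  Jan: +$1,224.23 → $1,224.23
  Feb: +$1,224.23 → $2,448.46
  Mar: +$1,224.23 → $3,672.69
  Apr: +$1,224.23 → $4,896.92
  May: +$1,224.23 → $6,121.15
  Jun: +$1,224.23 → $7,345.38
  Jul: +$1,224.23 → $8,569.61
  Aug: +$1,224.23 − $13,843.92 → -$4,050.08
  Sep: +$1,224.23 − $846.84 → -$3,672.69
  Oct: +$1,224.23 → -$2,448.46
  Nov: +$1,224.23 → -$1,224.23
  Dec: +$1,224.23 → $0.00
Lowest trial balance = -$4,050.08 (Aug)
Initial deposit = cushion − low point = $2,448.46 − (-$4,050.08) = $6,498.54

$6,498.54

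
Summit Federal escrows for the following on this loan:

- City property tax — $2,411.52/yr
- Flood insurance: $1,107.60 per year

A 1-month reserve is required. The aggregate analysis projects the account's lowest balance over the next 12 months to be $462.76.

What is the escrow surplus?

City property tax: $2,411.52 annually
Flood insurance: $1,107.60 annually
Total annual escrow = $2,411.52 + $1,107.60 = $3,519.12
Monthly = $3,519.12 ÷ 12 = $293.26
Cushion = 1 × $293.26 = $293.26
Excess over cushion: $462.76 − $293.26 = $169.50

$169.50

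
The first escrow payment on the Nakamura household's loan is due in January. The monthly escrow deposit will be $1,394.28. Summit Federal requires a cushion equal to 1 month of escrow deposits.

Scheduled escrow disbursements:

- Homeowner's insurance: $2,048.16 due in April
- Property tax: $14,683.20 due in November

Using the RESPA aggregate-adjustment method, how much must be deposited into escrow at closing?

Cushion = 1 × $1,394.28 = $1,394.28
Trial balance (start $0, +$1,394.28 each month, − disbursements):
  Jan: +$1,394.28 → $1,394.28
  Feb: +$1,394.28 → $2,788.56
  Mar: +$1,394.28 → $4,182.84
  Apr: +$1,394.28 − $2,048.16 → $3,528.96
  May: +$1,394.28 → $4,923.24
  Jun: +$1,394.28 → $6,317.52
  Jul: +$1,394.28 → $7,711.80
  Aug: +$1,394.28 → $9,106.08
  Sep: +$1,394.28 → $10,500.36
  Oct: +$1,394.28 → $11,894.64
  Nov: +$1,394.28 − $14,683.20 → -$1,394.28
  Dec: +$1,394.28 → $0.00
Lowest trial balance = -$1,394.28 (Nov)
Initial deposit = cushion − low point = $1,394.28 − (-$1,394.28) = $2,788.56

$2,788.56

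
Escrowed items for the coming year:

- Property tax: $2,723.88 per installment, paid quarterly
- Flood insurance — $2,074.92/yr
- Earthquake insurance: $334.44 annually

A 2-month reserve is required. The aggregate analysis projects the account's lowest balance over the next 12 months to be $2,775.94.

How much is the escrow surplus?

Property tax: $2,723.88 × 4 = $10,895.52
Flood insurance: $2,074.92
Earthquake insurance: $334.44
Annual escrow total = $10,895.52 + $2,074.92 + $334.44 = $13,304.88
Monthly = $13,304.88 / 12 = $1,108.74
Cushion = 2 × $1,108.74 = $2,217.48
Excess over cushion: $2,775.94 − $2,217.48 = $558.46

$558.46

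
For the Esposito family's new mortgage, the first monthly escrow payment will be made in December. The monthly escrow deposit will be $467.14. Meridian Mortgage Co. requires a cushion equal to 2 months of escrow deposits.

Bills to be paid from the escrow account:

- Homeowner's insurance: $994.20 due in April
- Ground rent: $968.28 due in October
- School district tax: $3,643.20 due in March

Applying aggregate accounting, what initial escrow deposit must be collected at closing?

Cushion = 2 × $467.14 = $934.28
Trial balance (start $0, +$467.14 each month, − disbursements):
  Dec: +$467.14 → $467.14
  Jan: +$467.14 → $934.28
  Feb: +$467.14 → $1,401.42
  Mar: +$467.14 − $3,643.20 → -$1,774.64
  Apr: +$467.14 − $994.20 → -$2,301.70
  May: +$467.14 → -$1,834.56
  Jun: +$467.14 → -$1,367.42
  Jul: +$467.14 → -$900.28
  Aug: +$467.14 → -$433.14
  Sep: +$467.14 → $34.00
  Oct: +$467.14 − $968.28 → -$467.14
  Nov: +$467.14 → $0.00
Lowest trial balance = -$2,301.70 (Apr)
Initial deposit = cushion − low point = $934.28 − (-$2,301.70) = $3,235.98

$3,235.98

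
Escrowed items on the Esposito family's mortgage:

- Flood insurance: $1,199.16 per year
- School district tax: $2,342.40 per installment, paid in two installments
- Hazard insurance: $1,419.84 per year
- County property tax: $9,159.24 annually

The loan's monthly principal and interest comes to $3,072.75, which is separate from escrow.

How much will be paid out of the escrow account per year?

Flood insurance — $1,199.16 annually
School district tax — $2,342.40 × 2 = $4,684.80 annually
Hazard insurance — $1,419.84 annually
County property tax — $9,159.24 annually
Yearly total = $1,199.16 + $4,684.80 + $1,419.84 + $9,159.24 = $16,463.04

$16,463.04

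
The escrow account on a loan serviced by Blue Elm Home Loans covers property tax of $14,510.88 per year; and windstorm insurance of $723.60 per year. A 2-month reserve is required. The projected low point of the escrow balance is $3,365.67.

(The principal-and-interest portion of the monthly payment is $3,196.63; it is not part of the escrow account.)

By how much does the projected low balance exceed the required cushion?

Property tax: $14,510.88 per year
Windstorm insurance: $723.60 per year
Yearly total = $14,510.88 + $723.60 = $15,234.48
Monthly escrow = $15,234.48 / 12 = $1,269.54
Required reserve = 2 × $1,269.54 = $2,539.08
Surplus = $3,365.67 − $2,539.08 = $826.59

$826.59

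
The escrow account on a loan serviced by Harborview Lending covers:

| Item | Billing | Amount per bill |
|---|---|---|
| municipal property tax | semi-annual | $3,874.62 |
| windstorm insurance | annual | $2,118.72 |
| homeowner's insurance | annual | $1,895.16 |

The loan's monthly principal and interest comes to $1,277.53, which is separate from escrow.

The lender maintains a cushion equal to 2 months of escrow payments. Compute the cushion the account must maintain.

$1,960.52

Municipal property tax — $3,874.62 × 2 = $7,749.24 annually
Windstorm insurance — $2,118.72 annually
Homeowner's insurance — $1,895.16 annually
Total per year = $7,749.24 + $2,118.72 + $1,895.16 = $11,763.12
Monthly escrow = $11,763.12 / 12 = $980.26
Cushion = 2 × $980.26 = $1,960.52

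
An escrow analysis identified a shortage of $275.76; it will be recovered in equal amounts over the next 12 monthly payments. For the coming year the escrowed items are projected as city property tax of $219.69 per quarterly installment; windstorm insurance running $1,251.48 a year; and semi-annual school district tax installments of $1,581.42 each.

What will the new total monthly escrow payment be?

City property tax — $219.69 × 4 = $878.76 annually
Windstorm insurance — $1,251.48 annually
School district tax — $1,581.42 × 2 = $3,162.84 annually
Total annual escrow = $878.76 + $1,251.48 + $3,162.84 = $5,293.08
Per month = $5,293.08 / 12 = $441.09
Monthly shortage recovery: $275.76 / 12 = $22.98
New monthly escrow = $441.09 + $22.98 = $464.07

$464.07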